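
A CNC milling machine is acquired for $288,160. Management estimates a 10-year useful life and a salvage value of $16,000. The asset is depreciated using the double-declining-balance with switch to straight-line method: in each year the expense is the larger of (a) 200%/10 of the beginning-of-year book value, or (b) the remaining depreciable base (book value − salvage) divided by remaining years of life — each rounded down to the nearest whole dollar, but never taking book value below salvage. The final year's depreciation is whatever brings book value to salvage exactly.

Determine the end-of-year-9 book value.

$30,811

Depreciable base = $288,160 − $16,000 = $272,160.
Year 1: DB = ⌊$288,160 × 200%/10⌋ = $57,632; SL = ⌊$272,160/10⌋ = $27,216 → take DB $57,632. Book value $230,528.
Year 2: DB = ⌊$230,528 × 200%/10⌋ = $46,105; SL = ⌊$214,528/9⌋ = $23,836 → take DB $46,105. Book value $184,423.
Year 3: DB = ⌊$184,423 × 200%/10⌋ = $36,884; SL = ⌊$168,423/8⌋ = $21,052 → take DB $36,884. Book value $147,539.
Year 4: DB = ⌊$147,539 × 200%/10⌋ = $29,507; SL = ⌊$131,539/7⌋ = $18,791 → take DB $29,507. Book value $118,032.
Year 5: DB = ⌊$118,032 × 200%/10⌋ = $23,606; SL = ⌊$102,032/6⌋ = $17,005 → take DB $23,606. Book value $94,426.
Year 6: DB = ⌊$94,426 × 200%/10⌋ = $18,885; SL = ⌊$78,426/5⌋ = $15,685 → take DB $18,885. Book value $75,541.
Year 7: DB = ⌊$75,541 × 200%/10⌋ = $15,108; SL = ⌊$59,541/4⌋ = $14,885 → take DB $15,108. Book value $60,433.
Year 8: DB = ⌊$60,433 × 200%/10⌋ = $12,086; SL = ⌊$44,433/3⌋ = $14,811 → take SL $14,811. Book value $45,622.
Year 9: DB = ⌊$45,622 × 200%/10⌋ = $9,124; SL = ⌊$29,622/2⌋ = $14,811 → take SL $14,811. Book value $30,811.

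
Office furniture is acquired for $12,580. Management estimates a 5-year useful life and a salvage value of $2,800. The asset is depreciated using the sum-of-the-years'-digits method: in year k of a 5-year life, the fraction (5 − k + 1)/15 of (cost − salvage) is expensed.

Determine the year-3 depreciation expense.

$1,956

Depreciable base = $12,580 − $2,800 = $9,780.
Sum of the years' digits = 5+4+3+2+1 = 15.
Year 1: $9,780 × 5/15 = $3,260. Book value $9,320.
Year 2: $9,780 × 4/15 = $2,608. Book value $6,712.
Year 3: $9,780 × 3/15 = $1,956. Book value $4,756.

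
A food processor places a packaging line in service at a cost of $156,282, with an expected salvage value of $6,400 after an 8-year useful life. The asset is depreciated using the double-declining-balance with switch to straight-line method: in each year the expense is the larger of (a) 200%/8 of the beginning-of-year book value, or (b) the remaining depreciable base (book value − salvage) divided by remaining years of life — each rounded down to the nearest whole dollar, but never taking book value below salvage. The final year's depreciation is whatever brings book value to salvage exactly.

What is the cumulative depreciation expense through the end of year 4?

Depreciable base = $156,282 − $6,400 = $149,882.
Year 1: DB = ⌊$156,282 × 200%/8⌋ = $39,070; SL = ⌊$149,882/8⌋ = $18,735 → take DB $39,070. Book value $117,212.
Year 2: DB = ⌊$117,212 × 200%/8⌋ = $29,303; SL = ⌊$110,812/7⌋ = $15,830 → take DB $29,303. Book value $87,909.
Year 3: DB = ⌊$87,909 × 200%/8⌋ = $21,977; SL = ⌊$81,509/6⌋ = $13,584 → take DB $21,977. Book value $65,932.
Year 4: DB = ⌊$65,932 × 200%/8⌋ = $16,483; SL = ⌊$59,532/5⌋ = $11,906 → take DB $16,483. Book value $49,449.
Accumulated through year 4 = $156,282 − $49,449 = $106,833.

$106,833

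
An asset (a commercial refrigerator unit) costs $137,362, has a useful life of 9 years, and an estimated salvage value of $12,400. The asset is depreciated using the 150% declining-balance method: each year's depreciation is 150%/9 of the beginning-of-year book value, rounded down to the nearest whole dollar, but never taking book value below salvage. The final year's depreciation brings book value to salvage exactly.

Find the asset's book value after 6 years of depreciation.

Depreciable base = $137,362 − $12,400 = $124,962.
Year 1: ⌊$137,362 × 150%/9⌋ = $22,893. Book value $114,469.
Year 2: ⌊$114,469 × 150%/9⌋ = $19,078. Book value $95,391.
Year 3: ⌊$95,391 × 150%/9⌋ = $15,898. Book value $79,493.
Year 4: ⌊$79,493 × 150%/9⌋ = $13,248. Book value $66,245.
Year 5: ⌊$66,245 × 150%/9⌋ = $11,040. Book value $55,205.
Year 6: ⌊$55,205 × 150%/9⌋ = $9,200. Book value $46,005.

$46,005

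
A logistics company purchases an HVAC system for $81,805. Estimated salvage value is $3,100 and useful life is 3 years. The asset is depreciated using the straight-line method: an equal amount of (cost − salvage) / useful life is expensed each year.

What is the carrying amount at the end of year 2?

Depreciable base = $81,805 − $3,100 = $78,705.
Annual expense = $78,705 / 3 = $26,235.
End of year 1: book value $55,570.
End of year 2: book value $29,335.

$29,335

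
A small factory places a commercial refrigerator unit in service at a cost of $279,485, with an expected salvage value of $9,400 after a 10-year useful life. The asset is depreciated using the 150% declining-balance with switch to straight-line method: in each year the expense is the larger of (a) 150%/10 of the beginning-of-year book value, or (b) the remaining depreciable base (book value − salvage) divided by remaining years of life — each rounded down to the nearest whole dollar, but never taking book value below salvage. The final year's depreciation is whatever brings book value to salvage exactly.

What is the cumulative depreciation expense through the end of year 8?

$224,587

Depreciable base = $279,485 − $9,400 = $270,085.
Year 1: DB = ⌊$279,485 × 150%/10⌋ = $41,922; SL = ⌊$270,085/10⌋ = $27,008 → take DB $41,922. Book value $237,563.
Year 2: DB = ⌊$237,563 × 150%/10⌋ = $35,634; SL = ⌊$228,163/9⌋ = $25,351 → take DB $35,634. Book value $201,929.
Year 3: DB = ⌊$201,929 × 150%/10⌋ = $30,289; SL = ⌊$192,529/8⌋ = $24,066 → take DB $30,289. Book value $171,640.
Year 4: DB = ⌊$171,640 × 150%/10⌋ = $25,746; SL = ⌊$162,240/7⌋ = $23,177 → take DB $25,746. Book value $145,894.
Year 5: DB = ⌊$145,894 × 150%/10⌋ = $21,884; SL = ⌊$136,494/6⌋ = $22,749 → take SL $22,749. Book value $123,145.
Year 6: DB = ⌊$123,145 × 150%/10⌋ = $18,471; SL = ⌊$113,745/5⌋ = $22,749 → take SL $22,749. Book value $100,396.
Year 7: DB = ⌊$100,396 × 150%/10⌋ = $15,059; SL = ⌊$90,996/4⌋ = $22,749 → take SL $22,749. Book value $77,647.
Year 8: DB = ⌊$77,647 × 150%/10⌋ = $11,647; SL = ⌊$68,247/3⌋ = $22,749 → take SL $22,749. Book value $54,898.
Accumulated through year 8 = $279,485 − $54,898 = $224,587.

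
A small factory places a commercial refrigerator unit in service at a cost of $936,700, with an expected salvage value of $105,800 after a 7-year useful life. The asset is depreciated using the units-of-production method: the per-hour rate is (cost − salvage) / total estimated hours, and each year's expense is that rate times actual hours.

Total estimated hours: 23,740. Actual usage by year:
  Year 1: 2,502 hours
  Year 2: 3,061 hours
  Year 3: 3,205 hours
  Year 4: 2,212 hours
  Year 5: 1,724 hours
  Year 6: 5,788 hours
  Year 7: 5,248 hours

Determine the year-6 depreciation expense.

Depreciable base = $936,700 − $105,800 = $830,900.
Rate = $830,900 / 23,740 hours = $35 per hour.
Year 1: 2,502 × $35 = $87,570. Book value $849,130.
Year 2: 3,061 × $35 = $107,135. Book value $741,995.
Year 3: 3,205 × $35 = $112,175. Book value $629,820.
Year 4: 2,212 × $35 = $77,420. Book value $552,400.
Year 5: 1,724 × $35 = $60,340. Book value $492,060.
Year 6: 5,788 × $35 = $202,580. Book value $289,480.

$202,580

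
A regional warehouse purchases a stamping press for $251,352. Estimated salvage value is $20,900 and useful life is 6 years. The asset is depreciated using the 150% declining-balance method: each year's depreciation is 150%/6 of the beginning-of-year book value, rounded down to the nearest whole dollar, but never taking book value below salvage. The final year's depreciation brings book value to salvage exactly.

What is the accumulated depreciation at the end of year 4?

$171,822

Depreciable base = $251,352 − $20,900 = $230,452.
Year 1: ⌊$251,352 × 150%/6⌋ = $62,838. Book value $188,514.
Year 2: ⌊$188,514 × 150%/6⌋ = $47,128. Book value $141,386.
Year 3: ⌊$141,386 × 150%/6⌋ = $35,346. Book value $106,040.
Year 4: ⌊$106,040 × 150%/6⌋ = $26,510. Book value $79,530.
Accumulated through year 4 = $251,352 − $79,530 = $171,822.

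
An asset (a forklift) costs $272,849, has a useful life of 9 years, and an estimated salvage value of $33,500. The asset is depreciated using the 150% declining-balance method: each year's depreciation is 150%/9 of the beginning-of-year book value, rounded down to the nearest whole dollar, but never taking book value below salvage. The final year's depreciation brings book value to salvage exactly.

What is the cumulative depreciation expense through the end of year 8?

$209,390

Depreciable base = $272,849 − $33,500 = $239,349.
Year 1: ⌊$272,849 × 150%/9⌋ = $45,474. Book value $227,375.
Year 2: ⌊$227,375 × 150%/9⌋ = $37,895. Book value $189,480.
Year 3: ⌊$189,480 × 150%/9⌋ = $31,580. Book value $157,900.
Year 4: ⌊$157,900 × 150%/9⌋ = $26,316. Book value $131,584.
Year 5: ⌊$131,584 × 150%/9⌋ = $21,930. Book value $109,654.
Year 6: ⌊$109,654 × 150%/9⌋ = $18,275. Book value $91,379.
Year 7: ⌊$91,379 × 150%/9⌋ = $15,229. Book value $76,150.
Year 8: ⌊$76,150 × 150%/9⌋ = $12,691. Book value $63,459.
Accumulated through year 8 = $272,849 − $63,459 = $209,390.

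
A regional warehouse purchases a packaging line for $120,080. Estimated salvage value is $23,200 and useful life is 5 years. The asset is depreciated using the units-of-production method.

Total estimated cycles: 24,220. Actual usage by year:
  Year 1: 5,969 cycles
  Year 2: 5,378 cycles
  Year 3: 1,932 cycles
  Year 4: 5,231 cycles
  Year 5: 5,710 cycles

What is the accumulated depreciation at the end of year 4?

Depreciable base = $120,080 − $23,200 = $96,880.
Rate = $96,880 / 24,220 cycles = $4 per cycle.
Year 1: 5,969 × $4 = $23,876. Book value $96,204.
Year 2: 5,378 × $4 = $21,512. Book value $74,692.
Year 3: 1,932 × $4 = $7,728. Book value $66,964.
Year 4: 5,231 × $4 = $20,924. Book value $46,040.
Accumulated through year 4 = $120,080 − $46,040 = $74,040.

$74,040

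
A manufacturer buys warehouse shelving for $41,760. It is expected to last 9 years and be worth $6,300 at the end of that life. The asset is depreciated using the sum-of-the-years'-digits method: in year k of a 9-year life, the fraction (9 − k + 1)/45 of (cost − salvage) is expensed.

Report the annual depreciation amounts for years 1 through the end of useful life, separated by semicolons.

Depreciable base = $41,760 − $6,300 = $35,460.
Sum of the years' digits = 9+8+7+6+5+4+3+2+1 = 45.
Year 1: $35,460 × 9/45 = $7,092. Book value $34,668.
Year 2: $35,460 × 8/45 = $6,304. Book value $28,364.
Year 3: $35,460 × 7/45 = $5,516. Book value $22,848.
Year 4: $35,460 × 6/45 = $4,728. Book value $18,120.
Year 5: $35,460 × 5/45 = $3,940. Book value $14,180.
Year 6: $35,460 × 4/45 = $3,152. Book value $11,028.
Year 7: $35,460 × 3/45 = $2,364. Book value $8,664.
Year 8: $35,460 × 2/45 = $1,576. Book value $7,088.
Year 9: $35,460 × 1/45 = $788. Book value $6,300.

$7,092; $6,304; $5,516; $4,728; $3,940; $3,152; $2,364; $1,576; $788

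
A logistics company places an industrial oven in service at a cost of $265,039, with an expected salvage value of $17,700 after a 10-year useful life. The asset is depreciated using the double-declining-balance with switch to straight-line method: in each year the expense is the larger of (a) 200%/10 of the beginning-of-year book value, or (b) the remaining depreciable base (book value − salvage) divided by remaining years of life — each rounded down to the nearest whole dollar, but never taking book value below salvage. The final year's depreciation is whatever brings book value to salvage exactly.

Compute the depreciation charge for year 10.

Depreciable base = $265,039 − $17,700 = $247,339.
Year 1: DB = ⌊$265,039 × 200%/10⌋ = $53,007; SL = ⌊$247,339/10⌋ = $24,733 → take DB $53,007. Book value $212,032.
Year 2: DB = ⌊$212,032 × 200%/10⌋ = $42,406; SL = ⌊$194,332/9⌋ = $21,592 → take DB $42,406. Book value $169,626.
Year 3: DB = ⌊$169,626 × 200%/10⌋ = $33,925; SL = ⌊$151,926/8⌋ = $18,990 → take DB $33,925. Book value $135,701.
Year 4: DB = ⌊$135,701 × 200%/10⌋ = $27,140; SL = ⌊$118,001/7⌋ = $16,857 → take DB $27,140. Book value $108,561.
Year 5: DB = ⌊$108,561 × 200%/10⌋ = $21,712; SL = ⌊$90,861/6⌋ = $15,143 → take DB $21,712. Book value $86,849.
Year 6: DB = ⌊$86,849 × 200%/10⌋ = $17,369; SL = ⌊$69,149/5⌋ = $13,829 → take DB $17,369. Book value $69,480.
Year 7: DB = ⌊$69,480 × 200%/10⌋ = $13,896; SL = ⌊$51,780/4⌋ = $12,945 → take DB $13,896. Book value $55,584.
Year 8: DB = ⌊$55,584 × 200%/10⌋ = $11,116; SL = ⌊$37,884/3⌋ = $12,628 → take SL $12,628. Book value $42,956.
Year 9: DB = ⌊$42,956 × 200%/10⌋ = $8,591; SL = ⌊$25,256/2⌋ = $12,628 → take SL $12,628. Book value $30,328.
Year 10 (final): $30,328 − $17,700 = $12,628. Book value $17,700.

$12,628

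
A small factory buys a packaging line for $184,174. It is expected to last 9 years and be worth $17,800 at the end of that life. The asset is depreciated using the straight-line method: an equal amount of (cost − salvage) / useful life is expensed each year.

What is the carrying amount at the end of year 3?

Depreciable base = $184,174 − $17,800 = $166,374.
Annual expense = $166,374 / 9 = $18,486.
End of year 1: book value $165,688.
End of year 2: book value $147,202.
End of year 3: book value $128,716.

$128,716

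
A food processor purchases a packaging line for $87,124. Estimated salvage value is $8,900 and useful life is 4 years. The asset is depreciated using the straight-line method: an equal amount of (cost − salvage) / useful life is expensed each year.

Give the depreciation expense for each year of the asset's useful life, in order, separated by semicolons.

Depreciable base = $87,124 − $8,900 = $78,224.
Annual expense = $78,224 / 4 = $19,556.
End of year 1: book value $67,568.
End of year 2: book value $48,012.
End of year 3: book value $28,456.
End of year 4: book value $8,900.

$19,556; $19,556; $19,556; $19,556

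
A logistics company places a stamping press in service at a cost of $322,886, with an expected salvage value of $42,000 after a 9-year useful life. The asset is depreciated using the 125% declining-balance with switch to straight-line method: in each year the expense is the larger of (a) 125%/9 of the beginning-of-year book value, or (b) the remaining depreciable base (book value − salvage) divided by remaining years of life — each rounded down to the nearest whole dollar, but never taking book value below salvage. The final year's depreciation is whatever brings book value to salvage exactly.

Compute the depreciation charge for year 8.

$27,108

Depreciable base = $322,886 − $42,000 = $280,886.
Year 1: DB = ⌊$322,886 × 125%/9⌋ = $44,845; SL = ⌊$280,886/9⌋ = $31,209 → take DB $44,845. Book value $278,041.
Year 2: DB = ⌊$278,041 × 125%/9⌋ = $38,616; SL = ⌊$236,041/8⌋ = $29,505 → take DB $38,616. Book value $239,425.
Year 3: DB = ⌊$239,425 × 125%/9⌋ = $33,253; SL = ⌊$197,425/7⌋ = $28,203 → take DB $33,253. Book value $206,172.
Year 4: DB = ⌊$206,172 × 125%/9⌋ = $28,635; SL = ⌊$164,172/6⌋ = $27,362 → take DB $28,635. Book value $177,537.
Year 5: DB = ⌊$177,537 × 125%/9⌋ = $24,657; SL = ⌊$135,537/5⌋ = $27,107 → take SL $27,107. Book value $150,430.
Year 6: DB = ⌊$150,430 × 125%/9⌋ = $20,893; SL = ⌊$108,430/4⌋ = $27,107 → take SL $27,107. Book value $123,323.
Year 7: DB = ⌊$123,323 × 125%/9⌋ = $17,128; SL = ⌊$81,323/3⌋ = $27,107 → take SL $27,107. Book value $96,216.
Year 8: DB = ⌊$96,216 × 125%/9⌋ = $13,363; SL = ⌊$54,216/2⌋ = $27,108 → take SL $27,108. Book value $69,108.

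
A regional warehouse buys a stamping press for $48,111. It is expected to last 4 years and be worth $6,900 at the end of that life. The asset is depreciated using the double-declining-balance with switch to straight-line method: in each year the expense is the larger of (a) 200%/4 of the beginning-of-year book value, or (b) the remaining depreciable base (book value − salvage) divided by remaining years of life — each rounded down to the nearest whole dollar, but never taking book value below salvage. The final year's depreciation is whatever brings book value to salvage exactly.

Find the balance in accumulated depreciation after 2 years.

$36,083

Depreciable base = $48,111 − $6,900 = $41,211.
Year 1: DB = ⌊$48,111 × 200%/4⌋ = $24,055; SL = ⌊$41,211/4⌋ = $10,302 → take DB $24,055. Book value $24,056.
Year 2: DB = ⌊$24,056 × 200%/4⌋ = $12,028; SL = ⌊$17,156/3⌋ = $5,718 → take DB $12,028. Book value $12,028.
Accumulated through year 2 = $48,111 − $12,028 = $36,083.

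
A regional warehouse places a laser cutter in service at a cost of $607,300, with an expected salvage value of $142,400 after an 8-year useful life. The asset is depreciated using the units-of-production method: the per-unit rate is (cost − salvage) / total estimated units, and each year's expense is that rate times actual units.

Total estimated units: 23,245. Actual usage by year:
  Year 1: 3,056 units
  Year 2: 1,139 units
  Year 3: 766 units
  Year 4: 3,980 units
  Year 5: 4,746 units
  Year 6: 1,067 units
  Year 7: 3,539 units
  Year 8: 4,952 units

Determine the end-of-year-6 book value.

$312,220

Depreciable base = $607,300 − $142,400 = $464,900.
Rate = $464,900 / 23,245 units = $20 per unit.
Year 1: 3,056 × $20 = $61,120. Book value $546,180.
Year 2: 1,139 × $20 = $22,780. Book value $523,400.
Year 3: 766 × $20 = $15,320. Book value $508,080.
Year 4: 3,980 × $20 = $79,600. Book value $428,480.
Year 5: 4,746 × $20 = $94,920. Book value $333,560.
Year 6: 1,067 × $20 = $21,340. Book value $312,220.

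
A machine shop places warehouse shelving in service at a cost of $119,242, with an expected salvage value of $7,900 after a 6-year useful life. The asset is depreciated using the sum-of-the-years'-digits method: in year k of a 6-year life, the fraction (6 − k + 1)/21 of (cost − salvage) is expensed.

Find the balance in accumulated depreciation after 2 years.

$58,322

Depreciable base = $119,242 − $7,900 = $111,342.
Sum of the years' digits = 6+5+4+3+2+1 = 21.
Year 1: $111,342 × 6/21 = $31,812. Book value $87,430.
Year 2: $111,342 × 5/21 = $26,510. Book value $60,920.
Accumulated through year 2 = $119,242 − $60,920 = $58,322.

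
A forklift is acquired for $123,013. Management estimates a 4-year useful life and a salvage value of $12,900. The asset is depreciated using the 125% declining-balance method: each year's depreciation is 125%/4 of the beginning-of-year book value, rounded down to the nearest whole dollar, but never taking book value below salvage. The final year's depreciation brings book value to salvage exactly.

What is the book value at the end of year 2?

$58,144

Depreciable base = $123,013 − $12,900 = $110,113.
Year 1: ⌊$123,013 × 125%/4⌋ = $38,441. Book value $84,572.
Year 2: ⌊$84,572 × 125%/4⌋ = $26,428. Book value $58,144.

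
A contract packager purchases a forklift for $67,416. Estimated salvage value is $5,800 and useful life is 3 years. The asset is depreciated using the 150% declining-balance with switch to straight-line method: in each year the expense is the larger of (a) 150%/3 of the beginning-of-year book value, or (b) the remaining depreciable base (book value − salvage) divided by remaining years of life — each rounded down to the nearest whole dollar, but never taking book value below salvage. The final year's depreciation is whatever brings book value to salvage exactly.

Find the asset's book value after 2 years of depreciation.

$16,854

Depreciable base = $67,416 − $5,800 = $61,616.
Year 1: DB = ⌊$67,416 × 150%/3⌋ = $33,708; SL = ⌊$61,616/3⌋ = $20,538 → take DB $33,708. Book value $33,708.
Year 2: DB = ⌊$33,708 × 150%/3⌋ = $16,854; SL = ⌊$27,908/2⌋ = $13,954 → take DB $16,854. Book value $16,854.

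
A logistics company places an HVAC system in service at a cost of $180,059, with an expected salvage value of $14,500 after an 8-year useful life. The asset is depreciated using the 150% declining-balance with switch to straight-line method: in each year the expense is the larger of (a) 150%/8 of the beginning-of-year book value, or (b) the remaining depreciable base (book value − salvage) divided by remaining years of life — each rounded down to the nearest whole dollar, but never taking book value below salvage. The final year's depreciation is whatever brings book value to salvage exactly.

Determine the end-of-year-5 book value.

$62,480

Depreciable base = $180,059 − $14,500 = $165,559.
Year 1: DB = ⌊$180,059 × 150%/8⌋ = $33,761; SL = ⌊$165,559/8⌋ = $20,694 → take DB $33,761. Book value $146,298.
Year 2: DB = ⌊$146,298 × 150%/8⌋ = $27,430; SL = ⌊$131,798/7⌋ = $18,828 → take DB $27,430. Book value $118,868.
Year 3: DB = ⌊$118,868 × 150%/8⌋ = $22,287; SL = ⌊$104,368/6⌋ = $17,394 → take DB $22,287. Book value $96,581.
Year 4: DB = ⌊$96,581 × 150%/8⌋ = $18,108; SL = ⌊$82,081/5⌋ = $16,416 → take DB $18,108. Book value $78,473.
Year 5: DB = ⌊$78,473 × 150%/8⌋ = $14,713; SL = ⌊$63,973/4⌋ = $15,993 → take SL $15,993. Book value $62,480.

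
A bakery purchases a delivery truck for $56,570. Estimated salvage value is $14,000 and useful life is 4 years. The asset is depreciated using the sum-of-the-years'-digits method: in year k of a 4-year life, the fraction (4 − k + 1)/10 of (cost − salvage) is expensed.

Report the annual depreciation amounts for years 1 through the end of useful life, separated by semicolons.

$17,028; $12,771; $8,514; $4,257

Depreciable base = $56,570 − $14,000 = $42,570.
Sum of the years' digits = 4+3+2+1 = 10.
Year 1: $42,570 × 4/10 = $17,028. Book value $39,542.
Year 2: $42,570 × 3/10 = $12,771. Book value $26,771.
Year 3: $42,570 × 2/10 = $8,514. Book value $18,257.
Year 4: $42,570 × 1/10 = $4,257. Book value $14,000.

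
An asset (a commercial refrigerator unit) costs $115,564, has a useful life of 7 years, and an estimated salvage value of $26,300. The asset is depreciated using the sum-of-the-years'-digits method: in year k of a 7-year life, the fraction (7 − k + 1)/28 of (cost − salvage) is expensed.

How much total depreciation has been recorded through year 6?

$86,076

Depreciable base = $115,564 − $26,300 = $89,264.
Sum of the years' digits = 7+6+5+4+3+2+1 = 28.
Year 1: $89,264 × 7/28 = $22,316. Book value $93,248.
Year 2: $89,264 × 6/28 = $19,128. Book value $74,120.
Year 3: $89,264 × 5/28 = $15,940. Book value $58,180.
Year 4: $89,264 × 4/28 = $12,752. Book value $45,428.
Year 5: $89,264 × 3/28 = $9,564. Book value $35,864.
Year 6: $89,264 × 2/28 = $6,376. Book value $29,488.
Accumulated through year 6 = $115,564 − $29,488 = $86,076.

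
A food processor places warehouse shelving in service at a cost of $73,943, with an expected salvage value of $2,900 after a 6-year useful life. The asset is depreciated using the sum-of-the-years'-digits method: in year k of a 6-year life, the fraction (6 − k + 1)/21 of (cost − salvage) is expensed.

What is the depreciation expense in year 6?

Depreciable base = $73,943 − $2,900 = $71,043.
Sum of the years' digits = 6+5+4+3+2+1 = 21.
Year 1: $71,043 × 6/21 = $20,298. Book value $53,645.
Year 2: $71,043 × 5/21 = $16,915. Book value $36,730.
Year 3: $71,043 × 4/21 = $13,532. Book value $23,198.
Year 4: $71,043 × 3/21 = $10,149. Book value $13,049.
Year 5: $71,043 × 2/21 = $6,766. Book value $6,283.
Year 6: $71,043 × 1/21 = $3,383. Book value $2,900.

$3,383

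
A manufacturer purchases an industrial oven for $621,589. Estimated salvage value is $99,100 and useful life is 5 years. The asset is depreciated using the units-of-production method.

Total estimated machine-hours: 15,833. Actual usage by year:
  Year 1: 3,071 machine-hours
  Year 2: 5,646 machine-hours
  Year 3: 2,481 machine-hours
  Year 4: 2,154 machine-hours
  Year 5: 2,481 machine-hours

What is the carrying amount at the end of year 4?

$180,973

Depreciable base = $621,589 − $99,100 = $522,489.
Rate = $522,489 / 15,833 machine-hours = $33 per machine-hour.
Year 1: 3,071 × $33 = $101,343. Book value $520,246.
Year 2: 5,646 × $33 = $186,318. Book value $333,928.
Year 3: 2,481 × $33 = $81,873. Book value $252,055.
Year 4: 2,154 × $33 = $71,082. Book value $180,973.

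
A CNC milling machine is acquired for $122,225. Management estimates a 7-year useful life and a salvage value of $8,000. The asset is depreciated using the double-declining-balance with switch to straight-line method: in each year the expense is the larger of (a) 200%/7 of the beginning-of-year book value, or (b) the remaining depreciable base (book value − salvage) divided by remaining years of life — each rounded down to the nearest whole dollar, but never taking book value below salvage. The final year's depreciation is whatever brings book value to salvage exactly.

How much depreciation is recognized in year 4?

Depreciable base = $122,225 − $8,000 = $114,225.
Year 1: DB = ⌊$122,225 × 200%/7⌋ = $34,921; SL = ⌊$114,225/7⌋ = $16,317 → take DB $34,921. Book value $87,304.
Year 2: DB = ⌊$87,304 × 200%/7⌋ = $24,944; SL = ⌊$79,304/6⌋ = $13,217 → take DB $24,944. Book value $62,360.
Year 3: DB = ⌊$62,360 × 200%/7⌋ = $17,817; SL = ⌊$54,360/5⌋ = $10,872 → take DB $17,817. Book value $44,543.
Year 4: DB = ⌊$44,543 × 200%/7⌋ = $12,726; SL = ⌊$36,543/4⌋ = $9,135 → take DB $12,726. Book value $31,817.

$12,726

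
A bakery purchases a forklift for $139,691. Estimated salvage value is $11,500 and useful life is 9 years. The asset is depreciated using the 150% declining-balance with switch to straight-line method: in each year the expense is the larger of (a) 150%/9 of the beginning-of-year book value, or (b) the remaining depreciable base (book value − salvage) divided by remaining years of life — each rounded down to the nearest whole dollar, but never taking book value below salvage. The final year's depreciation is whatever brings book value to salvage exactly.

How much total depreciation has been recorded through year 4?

Depreciable base = $139,691 − $11,500 = $128,191.
Year 1: DB = ⌊$139,691 × 150%/9⌋ = $23,281; SL = ⌊$128,191/9⌋ = $14,243 → take DB $23,281. Book value $116,410.
Year 2: DB = ⌊$116,410 × 150%/9⌋ = $19,401; SL = ⌊$104,910/8⌋ = $13,113 → take DB $19,401. Book value $97,009.
Year 3: DB = ⌊$97,009 × 150%/9⌋ = $16,168; SL = ⌊$85,509/7⌋ = $12,215 → take DB $16,168. Book value $80,841.
Year 4: DB = ⌊$80,841 × 150%/9⌋ = $13,473; SL = ⌊$69,341/6⌋ = $11,556 → take DB $13,473. Book value $67,368.
Accumulated through year 4 = $139,691 − $67,368 = $72,323.

$72,323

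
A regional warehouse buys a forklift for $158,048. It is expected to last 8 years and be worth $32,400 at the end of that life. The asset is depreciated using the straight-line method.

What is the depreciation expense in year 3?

$15,706

Depreciable base = $158,048 − $32,400 = $125,648.
Annual expense = $125,648 / 8 = $15,706.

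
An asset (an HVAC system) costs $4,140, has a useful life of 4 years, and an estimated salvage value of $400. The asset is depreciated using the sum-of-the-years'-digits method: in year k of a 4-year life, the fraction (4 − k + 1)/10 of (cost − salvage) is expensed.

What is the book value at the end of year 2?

$1,522

Depreciable base = $4,140 − $400 = $3,740.
Sum of the years' digits = 4+3+2+1 = 10.
Year 1: $3,740 × 4/10 = $1,496. Book value $2,644.
Year 2: $3,740 × 3/10 = $1,122. Book value $1,522.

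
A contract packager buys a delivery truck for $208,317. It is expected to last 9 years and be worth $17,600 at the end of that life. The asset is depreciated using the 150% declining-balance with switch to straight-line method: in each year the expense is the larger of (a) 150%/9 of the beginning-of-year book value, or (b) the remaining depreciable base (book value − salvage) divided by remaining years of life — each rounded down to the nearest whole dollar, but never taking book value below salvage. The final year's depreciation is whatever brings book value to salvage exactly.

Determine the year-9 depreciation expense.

Depreciable base = $208,317 − $17,600 = $190,717.
Year 1: DB = ⌊$208,317 × 150%/9⌋ = $34,719; SL = ⌊$190,717/9⌋ = $21,190 → take DB $34,719. Book value $173,598.
Year 2: DB = ⌊$173,598 × 150%/9⌋ = $28,933; SL = ⌊$155,998/8⌋ = $19,499 → take DB $28,933. Book value $144,665.
Year 3: DB = ⌊$144,665 × 150%/9⌋ = $24,110; SL = ⌊$127,065/7⌋ = $18,152 → take DB $24,110. Book value $120,555.
Year 4: DB = ⌊$120,555 × 150%/9⌋ = $20,092; SL = ⌊$102,955/6⌋ = $17,159 → take DB $20,092. Book value $100,463.
Year 5: DB = ⌊$100,463 × 150%/9⌋ = $16,743; SL = ⌊$82,863/5⌋ = $16,572 → take DB $16,743. Book value $83,720.
Year 6: DB = ⌊$83,720 × 150%/9⌋ = $13,953; SL = ⌊$66,120/4⌋ = $16,530 → take SL $16,530. Book value $67,190.
Year 7: DB = ⌊$67,190 × 150%/9⌋ = $11,198; SL = ⌊$49,590/3⌋ = $16,530 → take SL $16,530. Book value $50,660.
Year 8: DB = ⌊$50,660 × 150%/9⌋ = $8,443; SL = ⌊$33,060/2⌋ = $16,530 → take SL $16,530. Book value $34,130.
Year 9 (final): $34,130 − $17,600 = $16,530. Book value $17,600.

$16,530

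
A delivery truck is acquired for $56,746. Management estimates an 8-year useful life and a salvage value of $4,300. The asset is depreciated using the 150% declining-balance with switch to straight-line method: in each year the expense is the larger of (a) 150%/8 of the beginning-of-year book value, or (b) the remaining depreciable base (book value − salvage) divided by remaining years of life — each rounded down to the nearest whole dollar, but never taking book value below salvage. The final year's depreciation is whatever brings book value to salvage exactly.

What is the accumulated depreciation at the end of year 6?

$42,230

Depreciable base = $56,746 − $4,300 = $52,446.
Year 1: DB = ⌊$56,746 × 150%/8⌋ = $10,639; SL = ⌊$52,446/8⌋ = $6,555 → take DB $10,639. Book value $46,107.
Year 2: DB = ⌊$46,107 × 150%/8⌋ = $8,645; SL = ⌊$41,807/7⌋ = $5,972 → take DB $8,645. Book value $37,462.
Year 3: DB = ⌊$37,462 × 150%/8⌋ = $7,024; SL = ⌊$33,162/6⌋ = $5,527 → take DB $7,024. Book value $30,438.
Year 4: DB = ⌊$30,438 × 150%/8⌋ = $5,707; SL = ⌊$26,138/5⌋ = $5,227 → take DB $5,707. Book value $24,731.
Year 5: DB = ⌊$24,731 × 150%/8⌋ = $4,637; SL = ⌊$20,431/4⌋ = $5,107 → take SL $5,107. Book value $19,624.
Year 6: DB = ⌊$19,624 × 150%/8⌋ = $3,679; SL = ⌊$15,324/3⌋ = $5,108 → take SL $5,108. Book value $14,516.
Accumulated through year 6 = $56,746 − $14,516 = $42,230.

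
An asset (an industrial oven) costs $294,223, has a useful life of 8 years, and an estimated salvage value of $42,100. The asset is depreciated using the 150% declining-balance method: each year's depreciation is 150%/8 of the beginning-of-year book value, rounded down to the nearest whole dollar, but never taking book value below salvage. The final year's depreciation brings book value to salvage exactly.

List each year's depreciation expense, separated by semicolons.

$55,166; $44,823; $36,418; $29,590; $24,042; $19,534; $15,871; $26,679

Depreciable base = $294,223 − $42,100 = $252,123.
Year 1: ⌊$294,223 × 150%/8⌋ = $55,166. Book value $239,057.
Year 2: ⌊$239,057 × 150%/8⌋ = $44,823. Book value $194,234.
Year 3: ⌊$194,234 × 150%/8⌋ = $36,418. Book value $157,816.
Year 4: ⌊$157,816 × 150%/8⌋ = $29,590. Book value $128,226.
Year 5: ⌊$128,226 × 150%/8⌋ = $24,042. Book value $104,184.
Year 6: ⌊$104,184 × 150%/8⌋ = $19,534. Book value $84,650.
Year 7: ⌊$84,650 × 150%/8⌋ = $15,871. Book value $68,779.
Year 8 (final): $68,779 − $42,100 = $26,679. Book value $42,100.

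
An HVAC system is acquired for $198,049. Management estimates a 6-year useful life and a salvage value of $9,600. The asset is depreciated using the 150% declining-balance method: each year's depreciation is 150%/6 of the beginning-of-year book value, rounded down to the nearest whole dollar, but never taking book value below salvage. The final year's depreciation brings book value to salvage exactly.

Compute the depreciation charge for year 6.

Depreciable base = $198,049 − $9,600 = $188,449.
Year 1: ⌊$198,049 × 150%/6⌋ = $49,512. Book value $148,537.
Year 2: ⌊$148,537 × 150%/6⌋ = $37,134. Book value $111,403.
Year 3: ⌊$111,403 × 150%/6⌋ = $27,850. Book value $83,553.
Year 4: ⌊$83,553 × 150%/6⌋ = $20,888. Book value $62,665.
Year 5: ⌊$62,665 × 150%/6⌋ = $15,666. Book value $46,999.
Year 6 (final): $46,999 − $9,600 = $37,399. Book value $9,600.

$37,399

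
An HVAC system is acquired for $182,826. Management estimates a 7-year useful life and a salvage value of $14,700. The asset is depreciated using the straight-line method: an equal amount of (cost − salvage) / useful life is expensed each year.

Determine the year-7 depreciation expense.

$24,018

Depreciable base = $182,826 − $14,700 = $168,126.
Annual expense = $168,126 / 7 = $24,018.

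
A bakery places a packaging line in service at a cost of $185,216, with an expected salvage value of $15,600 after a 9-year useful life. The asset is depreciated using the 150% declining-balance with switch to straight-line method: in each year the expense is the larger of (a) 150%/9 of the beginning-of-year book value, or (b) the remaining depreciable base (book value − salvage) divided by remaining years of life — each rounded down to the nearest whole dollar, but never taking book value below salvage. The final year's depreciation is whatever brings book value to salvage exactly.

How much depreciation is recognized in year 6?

Depreciable base = $185,216 − $15,600 = $169,616.
Year 1: DB = ⌊$185,216 × 150%/9⌋ = $30,869; SL = ⌊$169,616/9⌋ = $18,846 → take DB $30,869. Book value $154,347.
Year 2: DB = ⌊$154,347 × 150%/9⌋ = $25,724; SL = ⌊$138,747/8⌋ = $17,343 → take DB $25,724. Book value $128,623.
Year 3: DB = ⌊$128,623 × 150%/9⌋ = $21,437; SL = ⌊$113,023/7⌋ = $16,146 → take DB $21,437. Book value $107,186.
Year 4: DB = ⌊$107,186 × 150%/9⌋ = $17,864; SL = ⌊$91,586/6⌋ = $15,264 → take DB $17,864. Book value $89,322.
Year 5: DB = ⌊$89,322 × 150%/9⌋ = $14,887; SL = ⌊$73,722/5⌋ = $14,744 → take DB $14,887. Book value $74,435.
Year 6: DB = ⌊$74,435 × 150%/9⌋ = $12,405; SL = ⌊$58,835/4⌋ = $14,708 → take SL $14,708. Book value $59,727.

$14,708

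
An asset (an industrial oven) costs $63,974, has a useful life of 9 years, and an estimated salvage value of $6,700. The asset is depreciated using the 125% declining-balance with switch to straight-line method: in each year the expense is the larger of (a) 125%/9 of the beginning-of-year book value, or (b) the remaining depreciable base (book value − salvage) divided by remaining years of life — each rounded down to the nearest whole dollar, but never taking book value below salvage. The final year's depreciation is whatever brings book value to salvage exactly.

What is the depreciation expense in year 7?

Depreciable base = $63,974 − $6,700 = $57,274.
Year 1: DB = ⌊$63,974 × 125%/9⌋ = $8,885; SL = ⌊$57,274/9⌋ = $6,363 → take DB $8,885. Book value $55,089.
Year 2: DB = ⌊$55,089 × 125%/9⌋ = $7,651; SL = ⌊$48,389/8⌋ = $6,048 → take DB $7,651. Book value $47,438.
Year 3: DB = ⌊$47,438 × 125%/9⌋ = $6,588; SL = ⌊$40,738/7⌋ = $5,819 → take DB $6,588. Book value $40,850.
Year 4: DB = ⌊$40,850 × 125%/9⌋ = $5,673; SL = ⌊$34,150/6⌋ = $5,691 → take SL $5,691. Book value $35,159.
Year 5: DB = ⌊$35,159 × 125%/9⌋ = $4,883; SL = ⌊$28,459/5⌋ = $5,691 → take SL $5,691. Book value $29,468.
Year 6: DB = ⌊$29,468 × 125%/9⌋ = $4,092; SL = ⌊$22,768/4⌋ = $5,692 → take SL $5,692. Book value $23,776.
Year 7: DB = ⌊$23,776 × 125%/9⌋ = $3,302; SL = ⌊$17,076/3⌋ = $5,692 → take SL $5,692. Book value $18,084.

$5,692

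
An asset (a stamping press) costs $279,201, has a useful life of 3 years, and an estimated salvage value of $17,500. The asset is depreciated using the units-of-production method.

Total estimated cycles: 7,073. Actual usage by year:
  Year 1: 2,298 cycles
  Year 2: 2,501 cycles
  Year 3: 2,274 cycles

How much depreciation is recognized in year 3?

$84,138

Depreciable base = $279,201 − $17,500 = $261,701.
Rate = $261,701 / 7,073 cycles = $37 per cycle.
Year 1: 2,298 × $37 = $85,026. Book value $194,175.
Year 2: 2,501 × $37 = $92,537. Book value $101,638.
Year 3: 2,274 × $37 = $84,138. Book value $17,500.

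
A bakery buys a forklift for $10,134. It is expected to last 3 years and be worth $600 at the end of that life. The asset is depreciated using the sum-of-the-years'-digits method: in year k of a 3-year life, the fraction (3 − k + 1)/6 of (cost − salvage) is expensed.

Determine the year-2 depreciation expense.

$3,178

Depreciable base = $10,134 − $600 = $9,534.
Sum of the years' digits = 3+2+1 = 6.
Year 1: $9,534 × 3/6 = $4,767. Book value $5,367.
Year 2: $9,534 × 2/6 = $3,178. Book value $2,189.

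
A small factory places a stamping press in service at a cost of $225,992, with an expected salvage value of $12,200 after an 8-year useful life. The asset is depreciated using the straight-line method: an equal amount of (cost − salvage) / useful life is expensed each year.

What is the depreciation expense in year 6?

Depreciable base = $225,992 − $12,200 = $213,792.
Annual expense = $213,792 / 8 = $26,724.

$26,724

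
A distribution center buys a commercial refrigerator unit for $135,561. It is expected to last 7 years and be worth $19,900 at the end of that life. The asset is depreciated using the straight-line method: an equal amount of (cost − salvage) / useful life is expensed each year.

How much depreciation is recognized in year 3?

$16,523

Depreciable base = $135,561 − $19,900 = $115,661.
Annual expense = $115,661 / 7 = $16,523.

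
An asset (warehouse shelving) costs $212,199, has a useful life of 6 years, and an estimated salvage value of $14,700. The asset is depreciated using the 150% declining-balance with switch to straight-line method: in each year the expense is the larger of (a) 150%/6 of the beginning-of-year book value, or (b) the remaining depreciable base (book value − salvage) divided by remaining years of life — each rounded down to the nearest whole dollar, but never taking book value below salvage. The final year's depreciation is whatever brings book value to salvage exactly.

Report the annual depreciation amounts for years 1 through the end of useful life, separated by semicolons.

Depreciable base = $212,199 − $14,700 = $197,499.
Year 1: DB = ⌊$212,199 × 150%/6⌋ = $53,049; SL = ⌊$197,499/6⌋ = $32,916 → take DB $53,049. Book value $159,150.
Year 2: DB = ⌊$159,150 × 150%/6⌋ = $39,787; SL = ⌊$144,450/5⌋ = $28,890 → take DB $39,787. Book value $119,363.
Year 3: DB = ⌊$119,363 × 150%/6⌋ = $29,840; SL = ⌊$104,663/4⌋ = $26,165 → take DB $29,840. Book value $89,523.
Year 4: DB = ⌊$89,523 × 150%/6⌋ = $22,380; SL = ⌊$74,823/3⌋ = $24,941 → take SL $24,941. Book value $64,582.
Year 5: DB = ⌊$64,582 × 150%/6⌋ = $16,145; SL = ⌊$49,882/2⌋ = $24,941 → take SL $24,941. Book value $39,641.
Year 6 (final): $39,641 − $14,700 = $24,941. Book value $14,700.

$53,049; $39,787; $29,840; $24,941; $24,941; $24,941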